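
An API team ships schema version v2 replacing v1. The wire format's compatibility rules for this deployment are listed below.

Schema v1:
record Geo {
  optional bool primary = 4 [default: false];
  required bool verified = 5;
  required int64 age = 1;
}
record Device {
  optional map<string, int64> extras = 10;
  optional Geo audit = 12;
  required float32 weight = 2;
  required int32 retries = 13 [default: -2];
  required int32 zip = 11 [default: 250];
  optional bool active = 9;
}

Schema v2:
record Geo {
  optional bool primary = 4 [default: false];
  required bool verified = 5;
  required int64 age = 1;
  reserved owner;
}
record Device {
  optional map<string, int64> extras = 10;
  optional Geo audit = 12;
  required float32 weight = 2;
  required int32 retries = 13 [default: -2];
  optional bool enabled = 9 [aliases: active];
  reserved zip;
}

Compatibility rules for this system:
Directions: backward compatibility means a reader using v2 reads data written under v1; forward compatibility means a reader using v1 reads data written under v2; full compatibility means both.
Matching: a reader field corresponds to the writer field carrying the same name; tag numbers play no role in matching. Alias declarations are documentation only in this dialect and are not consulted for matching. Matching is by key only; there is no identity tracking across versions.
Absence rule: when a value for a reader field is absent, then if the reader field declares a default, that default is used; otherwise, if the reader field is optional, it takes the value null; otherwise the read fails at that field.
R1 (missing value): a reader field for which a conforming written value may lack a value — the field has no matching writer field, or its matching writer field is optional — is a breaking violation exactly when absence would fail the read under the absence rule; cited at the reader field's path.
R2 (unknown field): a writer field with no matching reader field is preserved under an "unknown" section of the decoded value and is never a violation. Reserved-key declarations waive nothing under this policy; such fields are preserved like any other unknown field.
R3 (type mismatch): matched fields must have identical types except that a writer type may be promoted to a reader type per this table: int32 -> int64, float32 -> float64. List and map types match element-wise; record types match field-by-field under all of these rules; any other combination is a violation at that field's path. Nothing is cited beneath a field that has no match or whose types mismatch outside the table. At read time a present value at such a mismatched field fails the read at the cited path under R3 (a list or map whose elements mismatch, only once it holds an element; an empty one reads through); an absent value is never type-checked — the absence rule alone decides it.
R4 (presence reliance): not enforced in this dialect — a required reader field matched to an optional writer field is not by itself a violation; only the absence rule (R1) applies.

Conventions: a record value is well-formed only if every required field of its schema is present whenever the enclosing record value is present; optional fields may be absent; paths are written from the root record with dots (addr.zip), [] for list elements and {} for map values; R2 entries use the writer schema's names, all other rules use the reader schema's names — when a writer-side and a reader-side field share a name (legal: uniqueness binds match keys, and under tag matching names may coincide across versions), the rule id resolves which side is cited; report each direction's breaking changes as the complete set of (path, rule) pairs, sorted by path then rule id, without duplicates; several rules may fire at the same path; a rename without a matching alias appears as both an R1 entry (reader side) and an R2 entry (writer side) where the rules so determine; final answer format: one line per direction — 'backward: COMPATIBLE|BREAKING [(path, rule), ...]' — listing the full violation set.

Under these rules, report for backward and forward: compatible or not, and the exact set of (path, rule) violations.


backward: COMPATIBLE []; forward: COMPATIBLE []

the writer's type comes first in each Device pair
backward on Device — v2 reading data written by v1:
  extras: map<string, int64> -> map<string, int64>, writer optional; from extras
  audit: Geo -> Geo, writer optional; from audit
  weight: float32 -> float32, writer required; from weight
  retries: int32 -> int32, writer required; from retries
  enabled has no writer counterpart
  leftover writer field: zip
  leftover writer field: active
  audit.primary: bool -> bool, writer optional; from audit.primary
  audit.verified: bool -> bool, writer required; from audit.verified
  audit.age: int64 -> int64, writer required; from audit.age
  nothing fires on Device: backward is COMPATIBLE
forward on Device — v1 reading data written by v2:
  extras: map<string, int64> -> map<string, int64>, writer optional; from extras
  audit: Geo -> Geo, writer optional; from audit
  weight: float32 -> float32, writer required; from weight
  retries: int32 -> int32, writer required; from retries
  zip has no writer counterpart
  active has no writer counterpart
  leftover writer field: enabled
  audit.primary: bool -> bool, writer optional; from audit.primary
  audit.verified: bool -> bool, writer required; from audit.verified
  audit.age: int64 -> int64, writer required; from audit.age
  nothing fires on Device: forward is COMPATIBLE


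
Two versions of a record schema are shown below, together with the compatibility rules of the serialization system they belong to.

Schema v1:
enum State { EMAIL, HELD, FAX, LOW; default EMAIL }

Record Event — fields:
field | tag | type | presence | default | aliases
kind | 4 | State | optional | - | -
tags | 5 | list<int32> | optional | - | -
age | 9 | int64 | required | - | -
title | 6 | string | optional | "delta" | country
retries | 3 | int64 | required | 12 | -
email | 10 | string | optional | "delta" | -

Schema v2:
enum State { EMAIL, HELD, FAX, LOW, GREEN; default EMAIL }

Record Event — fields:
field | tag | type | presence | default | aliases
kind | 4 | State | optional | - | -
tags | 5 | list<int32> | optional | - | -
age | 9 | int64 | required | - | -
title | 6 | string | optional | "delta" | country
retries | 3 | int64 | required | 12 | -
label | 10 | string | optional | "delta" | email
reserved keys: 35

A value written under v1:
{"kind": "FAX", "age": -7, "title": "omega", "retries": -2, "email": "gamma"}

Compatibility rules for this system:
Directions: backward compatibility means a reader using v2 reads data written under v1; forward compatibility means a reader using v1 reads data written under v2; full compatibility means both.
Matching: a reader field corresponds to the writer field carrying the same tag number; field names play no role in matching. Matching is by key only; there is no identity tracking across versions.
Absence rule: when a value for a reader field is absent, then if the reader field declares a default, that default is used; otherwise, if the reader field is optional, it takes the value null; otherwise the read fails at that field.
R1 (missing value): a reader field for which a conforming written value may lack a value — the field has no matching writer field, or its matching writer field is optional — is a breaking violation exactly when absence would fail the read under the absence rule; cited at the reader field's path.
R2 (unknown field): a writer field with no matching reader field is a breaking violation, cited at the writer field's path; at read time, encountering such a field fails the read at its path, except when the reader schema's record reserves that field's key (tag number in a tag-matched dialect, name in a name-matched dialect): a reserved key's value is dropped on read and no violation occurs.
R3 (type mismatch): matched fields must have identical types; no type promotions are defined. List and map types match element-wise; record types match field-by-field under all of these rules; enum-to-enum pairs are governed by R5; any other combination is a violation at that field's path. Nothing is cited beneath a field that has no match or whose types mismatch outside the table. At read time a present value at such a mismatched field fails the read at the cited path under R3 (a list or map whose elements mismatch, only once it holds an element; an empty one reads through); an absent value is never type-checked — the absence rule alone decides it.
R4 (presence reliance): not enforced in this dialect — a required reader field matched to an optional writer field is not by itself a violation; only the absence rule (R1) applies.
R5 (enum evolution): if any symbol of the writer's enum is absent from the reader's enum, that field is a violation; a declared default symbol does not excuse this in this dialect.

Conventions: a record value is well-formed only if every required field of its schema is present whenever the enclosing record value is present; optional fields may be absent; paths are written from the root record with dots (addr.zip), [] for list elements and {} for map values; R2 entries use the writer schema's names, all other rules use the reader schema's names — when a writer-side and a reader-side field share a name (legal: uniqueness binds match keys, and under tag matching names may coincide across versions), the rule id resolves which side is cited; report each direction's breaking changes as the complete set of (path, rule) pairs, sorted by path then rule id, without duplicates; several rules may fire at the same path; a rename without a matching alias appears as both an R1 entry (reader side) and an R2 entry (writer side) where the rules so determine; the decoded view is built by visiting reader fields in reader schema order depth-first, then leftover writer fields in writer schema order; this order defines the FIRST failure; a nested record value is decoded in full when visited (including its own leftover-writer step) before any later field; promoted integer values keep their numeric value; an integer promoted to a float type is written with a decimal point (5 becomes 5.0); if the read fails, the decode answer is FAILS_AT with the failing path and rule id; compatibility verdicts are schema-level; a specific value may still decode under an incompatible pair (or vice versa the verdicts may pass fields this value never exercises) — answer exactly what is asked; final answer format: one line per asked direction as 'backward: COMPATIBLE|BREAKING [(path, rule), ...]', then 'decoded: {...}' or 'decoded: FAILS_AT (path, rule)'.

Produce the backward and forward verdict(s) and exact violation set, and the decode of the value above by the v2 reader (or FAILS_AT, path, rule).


in Event below, arrows point writer -> reader
backward analysis of Event with v2 as reader and v1 as writer:
  writer optional, State -> State: reader kind maps from writer kind
  writer optional, list<int32> -> list<int32>: reader tags maps from writer tags
  writer required, int64 -> int64: reader age maps from writer age
  writer optional, string -> string: reader title maps from writer title
  writer required, int64 -> int64: reader retries maps from writer retries
  writer optional, string -> string: reader label maps from writer email
  => backward: COMPATIBLE
forward analysis of Event with v1 as reader and v2 as writer:
  writer optional, State -> State: reader kind maps from writer kind
  writer optional, list<int32> -> list<int32>: reader tags maps from writer tags
  writer required, int64 -> int64: reader age maps from writer age
  writer optional, string -> string: reader title maps from writer title
  writer required, int64 -> int64: reader retries maps from writer retries
  writer optional, string -> string: reader email maps from writer label
  R5 fires at kind
  forward on Event therefore BREAKING (1)
decode (reader v2):
  kind := "FAX"
  tags := null (absent, optional -> null)
  age := -7
  title := "omega"
  retries := -2
  label := "gamma" (from writer email)
  => decoded: {"kind": "FAX", "tags": null, "age": -7, "title": "omega", "retries": -2, "label": "gamma"}

backward: COMPATIBLE []; forward: BREAKING [(kind, R5)]; decoded: {"kind": "FAX", "tags": null, "age": -7, "title": "omega", "retries": -2, "label": "gamma"}


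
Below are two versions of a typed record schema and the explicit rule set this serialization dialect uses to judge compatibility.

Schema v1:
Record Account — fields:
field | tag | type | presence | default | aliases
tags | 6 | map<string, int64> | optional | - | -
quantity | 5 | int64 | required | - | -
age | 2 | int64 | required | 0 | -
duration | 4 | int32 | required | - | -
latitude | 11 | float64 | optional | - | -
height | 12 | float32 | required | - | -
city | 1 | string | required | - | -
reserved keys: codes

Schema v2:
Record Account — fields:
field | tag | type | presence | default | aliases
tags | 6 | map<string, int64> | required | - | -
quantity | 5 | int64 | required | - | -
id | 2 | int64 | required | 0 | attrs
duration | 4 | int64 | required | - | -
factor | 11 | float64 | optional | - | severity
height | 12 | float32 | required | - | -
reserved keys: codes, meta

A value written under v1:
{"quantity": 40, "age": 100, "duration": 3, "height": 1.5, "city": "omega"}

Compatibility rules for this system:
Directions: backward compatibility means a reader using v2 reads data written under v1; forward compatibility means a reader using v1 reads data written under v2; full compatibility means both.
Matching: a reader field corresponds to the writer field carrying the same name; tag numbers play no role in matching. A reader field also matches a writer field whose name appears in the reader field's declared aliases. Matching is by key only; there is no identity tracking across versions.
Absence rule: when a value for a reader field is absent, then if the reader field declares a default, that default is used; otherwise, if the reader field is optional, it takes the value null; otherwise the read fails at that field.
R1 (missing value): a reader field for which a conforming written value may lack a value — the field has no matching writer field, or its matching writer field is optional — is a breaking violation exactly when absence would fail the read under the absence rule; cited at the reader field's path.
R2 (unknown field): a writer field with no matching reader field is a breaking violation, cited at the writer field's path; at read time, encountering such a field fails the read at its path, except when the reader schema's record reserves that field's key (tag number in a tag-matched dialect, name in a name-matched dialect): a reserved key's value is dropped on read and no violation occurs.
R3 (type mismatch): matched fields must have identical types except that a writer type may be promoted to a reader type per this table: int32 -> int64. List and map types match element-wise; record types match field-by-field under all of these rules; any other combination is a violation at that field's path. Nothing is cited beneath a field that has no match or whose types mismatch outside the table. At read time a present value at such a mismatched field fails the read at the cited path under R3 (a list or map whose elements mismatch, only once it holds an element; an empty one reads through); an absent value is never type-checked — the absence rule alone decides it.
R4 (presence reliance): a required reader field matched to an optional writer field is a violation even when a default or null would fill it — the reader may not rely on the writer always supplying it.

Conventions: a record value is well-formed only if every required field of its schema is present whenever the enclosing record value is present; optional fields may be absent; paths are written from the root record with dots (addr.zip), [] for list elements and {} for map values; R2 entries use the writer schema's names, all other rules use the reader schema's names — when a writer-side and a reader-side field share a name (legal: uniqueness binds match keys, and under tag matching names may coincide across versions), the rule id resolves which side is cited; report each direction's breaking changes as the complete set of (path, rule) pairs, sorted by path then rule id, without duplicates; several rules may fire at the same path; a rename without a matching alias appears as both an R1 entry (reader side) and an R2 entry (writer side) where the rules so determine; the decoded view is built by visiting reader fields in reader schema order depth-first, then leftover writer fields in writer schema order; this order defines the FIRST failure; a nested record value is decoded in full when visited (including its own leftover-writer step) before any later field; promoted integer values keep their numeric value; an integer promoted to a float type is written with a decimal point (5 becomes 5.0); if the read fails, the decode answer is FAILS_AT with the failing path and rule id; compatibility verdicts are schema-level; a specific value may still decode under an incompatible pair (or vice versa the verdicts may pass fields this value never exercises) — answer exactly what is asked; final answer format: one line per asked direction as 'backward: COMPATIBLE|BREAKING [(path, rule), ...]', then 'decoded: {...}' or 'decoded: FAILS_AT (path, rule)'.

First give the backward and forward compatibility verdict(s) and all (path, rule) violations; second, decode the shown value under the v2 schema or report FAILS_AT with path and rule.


arrows below run writer -> reader for Account
backward for Account (reader v2, writer v1):
  writer optional, map<string, int64> -> map<string, int64>: reader tags maps from writer tags
  writer required, int64 -> int64: reader quantity maps from writer quantity
  id: no writer-side match
  writer required, int32 -> int64: reader duration maps from writer duration
  factor: no writer-side match
  writer required, float32 -> float32: reader height maps from writer height
  writer age: unknown to reader
  writer latitude: unknown to reader
  writer city: unknown to reader
  rule R2 violated at age
  rule R2 violated at city
  rule R2 violated at latitude
  rule R1 violated at tags
  rule R4 violated at tags
  => backward: BREAKING (5)
forward for Account (reader v1, writer v2):
  writer required, map<string, int64> -> map<string, int64>: reader tags maps from writer tags
  writer required, int64 -> int64: reader quantity maps from writer quantity
  age: no writer-side match
  writer required, int64 -> int32: reader duration maps from writer duration
  latitude: no writer-side match
  writer required, float32 -> float32: reader height maps from writer height
  city: no writer-side match
  writer id: unknown to reader
  writer factor: unknown to reader
  rule R1 violated at city
  rule R3 violated at duration
  rule R2 violated at factor
  rule R2 violated at id
  => forward: BREAKING (4)
migrating the Account value to v2:
  read fails at tags under R1 (no fill)
  => FAILS_AT (tags, R1)

backward: BREAKING [(age, R2), (city, R2), (latitude, R2), (tags, R1), (tags, R4)]; forward: BREAKING [(city, R1), (duration, R3), (factor, R2), (id, R2)]; decoded: FAILS_AT (tags, R1)


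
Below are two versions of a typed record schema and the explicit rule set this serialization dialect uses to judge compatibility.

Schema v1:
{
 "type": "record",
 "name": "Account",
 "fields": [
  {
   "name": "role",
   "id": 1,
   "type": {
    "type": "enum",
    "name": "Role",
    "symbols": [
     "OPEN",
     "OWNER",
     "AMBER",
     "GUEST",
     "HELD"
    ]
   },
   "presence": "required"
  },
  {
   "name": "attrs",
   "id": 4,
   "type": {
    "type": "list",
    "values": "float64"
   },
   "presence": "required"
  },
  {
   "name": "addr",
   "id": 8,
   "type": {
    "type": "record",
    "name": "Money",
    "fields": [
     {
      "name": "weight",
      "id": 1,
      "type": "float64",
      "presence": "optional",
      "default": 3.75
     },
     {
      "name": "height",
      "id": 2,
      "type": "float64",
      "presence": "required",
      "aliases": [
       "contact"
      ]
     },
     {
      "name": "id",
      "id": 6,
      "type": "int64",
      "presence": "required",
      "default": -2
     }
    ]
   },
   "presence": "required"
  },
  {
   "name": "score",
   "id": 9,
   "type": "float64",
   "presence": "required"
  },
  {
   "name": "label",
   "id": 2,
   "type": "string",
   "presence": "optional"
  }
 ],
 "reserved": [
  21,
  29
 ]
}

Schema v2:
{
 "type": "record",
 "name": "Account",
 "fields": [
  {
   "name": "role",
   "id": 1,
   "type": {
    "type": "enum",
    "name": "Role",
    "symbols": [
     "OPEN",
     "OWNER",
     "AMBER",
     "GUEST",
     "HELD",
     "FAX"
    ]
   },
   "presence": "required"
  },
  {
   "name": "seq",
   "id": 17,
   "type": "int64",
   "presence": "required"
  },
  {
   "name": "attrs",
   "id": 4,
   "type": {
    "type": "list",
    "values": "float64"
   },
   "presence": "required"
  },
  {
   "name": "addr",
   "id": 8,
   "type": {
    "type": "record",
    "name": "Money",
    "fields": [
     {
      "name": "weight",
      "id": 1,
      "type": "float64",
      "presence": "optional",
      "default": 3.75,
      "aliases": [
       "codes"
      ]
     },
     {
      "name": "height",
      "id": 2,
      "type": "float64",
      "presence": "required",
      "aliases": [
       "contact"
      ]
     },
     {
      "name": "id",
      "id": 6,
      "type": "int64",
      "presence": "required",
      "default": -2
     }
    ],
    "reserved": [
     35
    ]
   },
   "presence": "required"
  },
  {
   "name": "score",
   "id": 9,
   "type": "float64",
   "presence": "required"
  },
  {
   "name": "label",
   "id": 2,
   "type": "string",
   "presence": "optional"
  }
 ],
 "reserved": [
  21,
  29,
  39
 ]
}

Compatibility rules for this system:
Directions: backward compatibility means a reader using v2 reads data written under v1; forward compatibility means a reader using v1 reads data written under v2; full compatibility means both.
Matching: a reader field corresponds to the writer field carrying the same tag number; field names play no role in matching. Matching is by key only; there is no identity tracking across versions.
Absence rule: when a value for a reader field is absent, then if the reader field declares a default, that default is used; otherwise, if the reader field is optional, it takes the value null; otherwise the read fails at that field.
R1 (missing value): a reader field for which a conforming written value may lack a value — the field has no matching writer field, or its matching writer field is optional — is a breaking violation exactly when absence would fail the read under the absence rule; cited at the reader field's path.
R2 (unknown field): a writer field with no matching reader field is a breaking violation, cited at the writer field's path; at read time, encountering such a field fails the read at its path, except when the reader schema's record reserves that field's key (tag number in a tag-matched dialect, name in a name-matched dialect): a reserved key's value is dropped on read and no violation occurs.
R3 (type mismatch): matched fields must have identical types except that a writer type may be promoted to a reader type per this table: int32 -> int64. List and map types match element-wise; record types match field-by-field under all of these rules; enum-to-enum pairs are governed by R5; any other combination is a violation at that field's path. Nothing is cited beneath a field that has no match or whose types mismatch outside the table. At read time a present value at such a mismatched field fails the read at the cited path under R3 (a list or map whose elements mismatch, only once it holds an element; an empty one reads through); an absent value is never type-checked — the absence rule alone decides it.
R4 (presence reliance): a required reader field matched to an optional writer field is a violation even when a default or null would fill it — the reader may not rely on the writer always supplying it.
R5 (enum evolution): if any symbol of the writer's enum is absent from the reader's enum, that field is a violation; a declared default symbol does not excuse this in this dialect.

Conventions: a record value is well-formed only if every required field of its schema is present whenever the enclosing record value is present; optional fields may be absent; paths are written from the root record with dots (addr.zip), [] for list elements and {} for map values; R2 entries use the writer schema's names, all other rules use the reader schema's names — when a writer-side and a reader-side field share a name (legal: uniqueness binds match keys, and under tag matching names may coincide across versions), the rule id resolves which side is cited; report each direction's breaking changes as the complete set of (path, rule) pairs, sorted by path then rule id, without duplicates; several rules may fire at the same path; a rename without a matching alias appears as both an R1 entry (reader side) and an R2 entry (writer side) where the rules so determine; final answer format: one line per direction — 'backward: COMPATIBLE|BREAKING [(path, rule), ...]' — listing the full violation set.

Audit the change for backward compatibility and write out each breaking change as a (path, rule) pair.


the writer's type comes first in each Account pair
backward for Account (reader v2, writer v1):
  role <- role (Role -> Role, writer required)
  no writer field matches reader seq
  attrs <- attrs (list<float64> -> list<float64>, writer required)
  addr <- addr (Money -> Money, writer required)
  score <- score (float64 -> float64, writer required)
  label <- label (string -> string, writer optional)
  addr.weight <- addr.weight (float64 -> float64, writer optional)
  addr.height <- addr.height (float64 -> float64, writer required)
  addr.id <- addr.id (int64 -> int64, writer required)
  R1 fires at seq
  => backward: BREAKING (1)
checking off the Account differences that do not matter here:
  enum Role (field role in record Account): symbol FAX added -> affects forward compatibility only, which is not asked

backward: BREAKING [(seq, R1)]


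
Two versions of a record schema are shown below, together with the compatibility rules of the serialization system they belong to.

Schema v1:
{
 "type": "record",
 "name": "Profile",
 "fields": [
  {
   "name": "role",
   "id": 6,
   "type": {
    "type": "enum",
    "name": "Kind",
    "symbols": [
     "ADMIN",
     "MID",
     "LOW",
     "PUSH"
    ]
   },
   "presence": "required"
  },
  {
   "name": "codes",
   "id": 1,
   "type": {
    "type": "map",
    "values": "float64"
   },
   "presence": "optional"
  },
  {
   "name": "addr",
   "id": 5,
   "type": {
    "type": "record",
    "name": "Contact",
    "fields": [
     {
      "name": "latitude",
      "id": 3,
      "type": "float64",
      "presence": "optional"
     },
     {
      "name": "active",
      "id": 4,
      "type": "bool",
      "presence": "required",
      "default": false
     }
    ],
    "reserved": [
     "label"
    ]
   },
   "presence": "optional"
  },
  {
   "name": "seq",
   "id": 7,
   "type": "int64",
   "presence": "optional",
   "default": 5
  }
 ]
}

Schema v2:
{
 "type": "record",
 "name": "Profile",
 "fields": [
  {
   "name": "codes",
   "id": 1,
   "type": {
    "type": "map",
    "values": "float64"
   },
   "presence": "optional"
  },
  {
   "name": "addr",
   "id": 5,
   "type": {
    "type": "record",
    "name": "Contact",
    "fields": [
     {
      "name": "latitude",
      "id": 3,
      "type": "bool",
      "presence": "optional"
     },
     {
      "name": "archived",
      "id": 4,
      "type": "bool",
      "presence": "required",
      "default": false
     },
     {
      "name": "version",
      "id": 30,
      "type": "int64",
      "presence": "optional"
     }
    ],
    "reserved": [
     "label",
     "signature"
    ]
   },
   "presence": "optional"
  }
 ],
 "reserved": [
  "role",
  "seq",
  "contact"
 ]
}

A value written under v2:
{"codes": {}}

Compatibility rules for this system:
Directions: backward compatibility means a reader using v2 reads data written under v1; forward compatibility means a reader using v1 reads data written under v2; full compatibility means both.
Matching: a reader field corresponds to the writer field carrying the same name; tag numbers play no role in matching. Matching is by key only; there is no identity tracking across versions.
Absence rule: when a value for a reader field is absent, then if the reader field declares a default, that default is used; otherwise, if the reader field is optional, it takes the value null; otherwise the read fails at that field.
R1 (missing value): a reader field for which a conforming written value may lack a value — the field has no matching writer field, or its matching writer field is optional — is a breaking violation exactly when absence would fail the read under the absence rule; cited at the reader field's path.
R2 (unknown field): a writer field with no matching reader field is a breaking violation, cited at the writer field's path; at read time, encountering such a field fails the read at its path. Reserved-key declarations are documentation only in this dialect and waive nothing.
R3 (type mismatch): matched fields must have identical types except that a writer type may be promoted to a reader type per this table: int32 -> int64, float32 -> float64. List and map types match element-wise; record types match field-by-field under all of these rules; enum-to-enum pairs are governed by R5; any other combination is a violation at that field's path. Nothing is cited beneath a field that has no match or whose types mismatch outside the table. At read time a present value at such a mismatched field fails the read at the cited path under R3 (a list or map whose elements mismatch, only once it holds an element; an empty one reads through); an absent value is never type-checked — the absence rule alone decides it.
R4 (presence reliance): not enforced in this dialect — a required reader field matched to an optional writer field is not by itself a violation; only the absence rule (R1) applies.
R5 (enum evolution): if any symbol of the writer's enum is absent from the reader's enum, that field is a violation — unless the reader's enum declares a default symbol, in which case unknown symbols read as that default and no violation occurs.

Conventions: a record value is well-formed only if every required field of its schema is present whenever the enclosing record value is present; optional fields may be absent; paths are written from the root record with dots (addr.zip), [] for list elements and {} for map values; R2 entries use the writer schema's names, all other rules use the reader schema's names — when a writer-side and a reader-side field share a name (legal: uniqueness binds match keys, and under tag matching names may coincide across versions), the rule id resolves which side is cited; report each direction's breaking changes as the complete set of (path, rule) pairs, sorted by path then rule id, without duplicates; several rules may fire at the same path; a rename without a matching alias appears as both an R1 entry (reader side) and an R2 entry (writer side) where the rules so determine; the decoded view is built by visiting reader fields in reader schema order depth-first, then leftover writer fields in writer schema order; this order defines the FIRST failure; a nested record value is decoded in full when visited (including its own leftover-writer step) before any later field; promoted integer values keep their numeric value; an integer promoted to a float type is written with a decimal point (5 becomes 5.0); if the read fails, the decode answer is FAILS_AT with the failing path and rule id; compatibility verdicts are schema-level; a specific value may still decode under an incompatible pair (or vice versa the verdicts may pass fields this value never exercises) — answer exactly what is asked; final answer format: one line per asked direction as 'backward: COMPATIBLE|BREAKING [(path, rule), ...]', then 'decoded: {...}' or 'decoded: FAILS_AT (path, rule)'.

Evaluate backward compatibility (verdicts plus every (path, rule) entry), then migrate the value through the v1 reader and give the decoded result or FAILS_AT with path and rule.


arrows below run writer -> reader for Profile
checking backward for Profile: reader v2 against writer v1:
  writer optional, map<string, float64> -> map<string, float64>: reader codes maps from writer codes
  writer optional, Contact -> Contact: reader addr maps from writer addr
  writer role: unknown to reader
  writer seq: unknown to reader
  writer optional, float64 -> bool: reader addr.latitude maps from writer addr.latitude
  addr.archived: no writer match
  addr.version: no writer match
  writer addr.active: unknown to reader
  R2 fires at addr.active
  R3 fires at addr.latitude
  R2 fires at role
  R2 fires at seq
  => backward: BREAKING (4)
decode walk for Profile under reader schema v1:
  read fails at role under R1 (no fill)
  => FAILS_AT (role, R1)
ruling out the remaining Profile differences:
  added field version to record Contact: optional int64, tag 30 (in v2 it sits last) -> its effect on Profile is confined to the forward direction, not asked

backward: BREAKING [(addr.active, R2), (addr.latitude, R3), (role, R2), (seq, R2)]; decoded: FAILS_AT (role, R1)


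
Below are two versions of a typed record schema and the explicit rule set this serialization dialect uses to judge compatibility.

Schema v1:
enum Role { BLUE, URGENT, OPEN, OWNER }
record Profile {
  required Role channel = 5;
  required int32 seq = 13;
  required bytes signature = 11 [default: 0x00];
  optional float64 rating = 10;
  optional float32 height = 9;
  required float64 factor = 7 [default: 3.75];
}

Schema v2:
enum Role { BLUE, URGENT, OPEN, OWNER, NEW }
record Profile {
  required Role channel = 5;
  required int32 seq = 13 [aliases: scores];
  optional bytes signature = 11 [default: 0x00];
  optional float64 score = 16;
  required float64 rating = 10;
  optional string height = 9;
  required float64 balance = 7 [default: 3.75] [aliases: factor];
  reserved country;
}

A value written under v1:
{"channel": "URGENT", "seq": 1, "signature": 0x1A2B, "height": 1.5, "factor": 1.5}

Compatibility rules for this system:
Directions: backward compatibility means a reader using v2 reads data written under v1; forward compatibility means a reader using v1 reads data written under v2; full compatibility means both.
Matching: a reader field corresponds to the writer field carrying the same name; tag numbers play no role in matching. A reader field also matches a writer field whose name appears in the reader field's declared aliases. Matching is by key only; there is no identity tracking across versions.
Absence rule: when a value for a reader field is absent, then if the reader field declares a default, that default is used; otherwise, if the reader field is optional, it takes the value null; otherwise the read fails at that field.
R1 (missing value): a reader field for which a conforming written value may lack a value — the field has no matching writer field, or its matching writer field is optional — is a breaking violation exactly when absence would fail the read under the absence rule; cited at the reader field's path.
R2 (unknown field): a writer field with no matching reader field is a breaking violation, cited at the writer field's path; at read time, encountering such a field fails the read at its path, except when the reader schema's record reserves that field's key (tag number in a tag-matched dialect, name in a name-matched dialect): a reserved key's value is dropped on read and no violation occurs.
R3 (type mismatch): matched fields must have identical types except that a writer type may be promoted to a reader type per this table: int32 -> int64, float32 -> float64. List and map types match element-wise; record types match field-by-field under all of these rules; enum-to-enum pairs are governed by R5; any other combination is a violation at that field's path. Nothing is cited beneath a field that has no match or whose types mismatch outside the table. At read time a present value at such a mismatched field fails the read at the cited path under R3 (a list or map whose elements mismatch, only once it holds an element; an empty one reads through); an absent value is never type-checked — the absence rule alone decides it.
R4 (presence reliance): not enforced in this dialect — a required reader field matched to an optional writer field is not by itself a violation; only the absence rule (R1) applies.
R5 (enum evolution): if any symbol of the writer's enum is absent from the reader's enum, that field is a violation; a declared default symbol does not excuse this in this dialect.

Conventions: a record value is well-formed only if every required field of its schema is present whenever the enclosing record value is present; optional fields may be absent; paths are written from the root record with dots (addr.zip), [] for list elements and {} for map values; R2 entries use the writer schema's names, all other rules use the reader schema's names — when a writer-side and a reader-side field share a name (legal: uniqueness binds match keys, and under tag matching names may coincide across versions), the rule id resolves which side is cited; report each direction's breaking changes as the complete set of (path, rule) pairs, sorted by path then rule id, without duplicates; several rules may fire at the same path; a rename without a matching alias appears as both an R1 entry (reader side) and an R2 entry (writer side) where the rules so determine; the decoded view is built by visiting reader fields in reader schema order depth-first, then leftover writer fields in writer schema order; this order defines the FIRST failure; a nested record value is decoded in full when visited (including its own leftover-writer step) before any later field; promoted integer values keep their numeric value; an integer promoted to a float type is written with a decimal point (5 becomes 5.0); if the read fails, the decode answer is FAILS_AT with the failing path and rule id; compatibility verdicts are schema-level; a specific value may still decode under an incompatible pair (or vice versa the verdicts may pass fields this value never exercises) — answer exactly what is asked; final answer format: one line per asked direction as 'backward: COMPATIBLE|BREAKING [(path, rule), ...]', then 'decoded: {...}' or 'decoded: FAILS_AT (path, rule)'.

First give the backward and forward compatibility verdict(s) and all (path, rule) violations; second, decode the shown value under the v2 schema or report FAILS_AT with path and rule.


backward: BREAKING [(height, R3), (rating, R1)]; forward: BREAKING [(balance, R2), (channel, R5), (height, R3), (score, R2)]; decoded: FAILS_AT (rating, R1)

in Profile below, arrows point writer -> reader
backward pass over Profile, reader schema v2, writer schema v1:
  Role -> Role, writer required: channel aligns to channel
  int32 -> int32, writer required: seq aligns to seq
  bytes -> bytes, writer required: signature aligns to signature
  score: no writer-side match
  float64 -> float64, writer optional: rating aligns to rating
  float32 -> string, writer optional: height aligns to height
  float64 -> float64, writer required: balance aligns to factor
  breaking: (height, R3)
  breaking: (rating, R1)
  backward on Profile therefore BREAKING (2)
forward pass over Profile, reader schema v1, writer schema v2:
  Role -> Role, writer required: channel aligns to channel
  int32 -> int32, writer required: seq aligns to seq
  bytes -> bytes, writer optional: signature aligns to signature
  float64 -> float64, writer required: rating aligns to rating
  string -> float32, writer optional: height aligns to height
  factor: no writer-side match
  writer field score has no reader counterpart
  writer field balance has no reader counterpart
  breaking: (balance, R2)
  breaking: (channel, R5)
  breaking: (height, R3)
  breaking: (score, R2)
  forward on Profile therefore BREAKING (4)
decode (reader v2):
  channel := "URGENT"
  seq := 1
  signature := 0x1A2B
  score := null (absent, optional -> null)
  read fails at rating under R1 (no fill)
  => FAILS_AT (rating, R1)
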